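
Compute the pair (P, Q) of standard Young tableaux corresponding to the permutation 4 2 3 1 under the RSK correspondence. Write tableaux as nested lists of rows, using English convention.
P = [[1, 3], [2], [4]], Q = [[1, 3], [2], [4]]

Insert each entry of the permutation into P by Schensted row insertion, recording in Q the position of each new cell.

Insert 4: appended to row 1. P = [[4]].
Insert 2: 2 bumps 4 from row 1; 4 starts row 2. P = [[2], [4]].
Insert 3: appended to row 1. P = [[2, 3], [4]].
Insert 1: 1 bumps 2 from row 1; 2 bumps 4 from row 2; 4 starts row 3. P = [[1, 3], [2], [4]].

So P = [[1, 3], [2], [4]], Q = [[1, 3], [2], [4]].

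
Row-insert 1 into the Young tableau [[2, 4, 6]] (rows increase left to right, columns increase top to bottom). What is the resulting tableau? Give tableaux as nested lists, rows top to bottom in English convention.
In row 1, 1 replaces 2 (the leftmost entry greater than 1); 2 is bumped to row 2. 2 starts a new row 2. The new tableau is [[1, 4, 6], [2]].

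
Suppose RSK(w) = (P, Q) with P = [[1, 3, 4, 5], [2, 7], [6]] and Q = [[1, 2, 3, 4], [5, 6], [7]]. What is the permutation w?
Reverse RSK: for i = n, n-1, ..., 1, locate i in Q, remove the corresponding corner cell from P, and reverse-bump its entry up through P; the value ejected from row 1 is w(i).

So w = 2 3 6 7 4 5 1.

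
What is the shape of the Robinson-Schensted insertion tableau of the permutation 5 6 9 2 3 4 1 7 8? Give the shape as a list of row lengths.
Row-insert each entry into an empty tableau.

After inserting 5: P = [[5]].
After inserting 6: P = [[5, 6]].
After inserting 9: P = [[5, 6, 9]].
After inserting 2: P = [[2, 6, 9], [5]].
After inserting 3: P = [[2, 3, 9], [5, 6]].
After inserting 4: P = [[2, 3, 4], [5, 6, 9]].
After inserting 1: P = [[1, 3, 4], [2, 6, 9], [5]].
After inserting 7: P = [[1, 3, 4, 7], [2, 6, 9], [5]].
After inserting 8: P = [[1, 3, 4, 7, 8], [2, 6, 9], [5]].

The final insertion tableau P = [[1, 3, 4, 7, 8], [2, 6, 9], [5]] has shape [5, 3, 1].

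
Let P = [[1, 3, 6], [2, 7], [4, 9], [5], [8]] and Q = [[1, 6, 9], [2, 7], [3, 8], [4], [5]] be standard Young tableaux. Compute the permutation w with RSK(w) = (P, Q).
Reverse the RSK construction: for i from n down to 1, find the cell of Q containing i, remove the entry at that cell from P, and reverse-bump it up through P; the value ejected from row 1 is w(i).

Step i=9: Q has 9 at row 1, column 3; remove that cell from P, ejecting 6. So w(9) = 6. P is now [[1, 3], [2, 7], [4, 9], [5], [8]].
Step i=8: Q has 8 at row 3, column 2; remove 9 from row 3 of P and reverse-bump: 9 enters row 2 and ejects 7; 7 enters row 1 and ejects 3. So w(8) = 3. P is now [[1, 7], [2, 9], [4], [5], [8]].
Step i=7: Q has 7 at row 2, column 2; remove 9 from row 2 of P and reverse-bump: 9 enters row 1 and ejects 7. So w(7) = 7. P is now [[1, 9], [2], [4], [5], [8]].
Step i=6: Q has 6 at row 1, column 2; remove that cell from P, ejecting 9. So w(6) = 9. P is now [[1], [2], [4], [5], [8]].
Step i=5: Q has 5 at row 5, column 1; remove 8 from row 5 of P and reverse-bump: 8 enters row 4 and ejects 5; 5 enters row 3 and ejects 4; 4 enters row 2 and ejects 2; 2 enters row 1 and ejects 1. So w(5) = 1. P is now [[2], [4], [5], [8]].
Step i=4: Q has 4 at row 4, column 1; remove 8 from row 4 of P and reverse-bump: 8 enters row 3 and ejects 5; 5 enters row 2 and ejects 4; 4 enters row 1 and ejects 2. So w(4) = 2. P is now [[4], [5], [8]].
Step i=3: Q has 3 at row 3, column 1; remove 8 from row 3 of P and reverse-bump: 8 enters row 2 and ejects 5; 5 enters row 1 and ejects 4. So w(3) = 4. P is now [[5], [8]].
Step i=2: Q has 2 at row 2, column 1; remove 8 from row 2 of P and reverse-bump: 8 enters row 1 and ejects 5. So w(2) = 5. P is now [[8]].
Step i=1: Q has 1 at row 1, column 1; remove that cell from P, ejecting 8. So w(1) = 8. P is now [].

So w = 8 5 4 2 1 9 7 3 6.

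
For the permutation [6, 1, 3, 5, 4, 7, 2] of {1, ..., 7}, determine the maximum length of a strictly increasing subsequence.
4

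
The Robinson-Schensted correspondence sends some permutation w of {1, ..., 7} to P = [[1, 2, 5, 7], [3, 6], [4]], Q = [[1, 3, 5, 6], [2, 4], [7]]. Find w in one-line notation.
Reverse RSK: for i = n, n-1, ..., 1, locate i in Q, remove the corresponding corner cell from P, and reverse-bump its entry up through P; the value ejected from row 1 is w(i).

So w = 4 1 6 3 5 7 2.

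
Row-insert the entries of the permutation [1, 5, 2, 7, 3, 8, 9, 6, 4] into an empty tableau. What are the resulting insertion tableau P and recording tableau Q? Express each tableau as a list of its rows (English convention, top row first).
Insert each entry of the permutation into P by Schensted row insertion, recording in Q the position of each new cell.

Insert 1: appended to row 1. P = [[1]].
Insert 5: appended to row 1. P = [[1, 5]].
Insert 2: 2 bumps 5 from row 1; 5 starts row 2. P = [[1, 2], [5]].
Insert 7: appended to row 1. P = [[1, 2, 7], [5]].
Insert 3: 3 bumps 7 from row 1; 7 appends to row 2. P = [[1, 2, 3], [5, 7]].
Insert 8: appended to row 1. P = [[1, 2, 3, 8], [5, 7]].
Insert 9: appended to row 1. P = [[1, 2, 3, 8, 9], [5, 7]].
Insert 6: 6 bumps 8 from row 1; 8 appends to row 2. P = [[1, 2, 3, 6, 9], [5, 7, 8]].
Insert 4: 4 bumps 6 from row 1; 6 bumps 7 from row 2; 7 starts row 3. P = [[1, 2, 3, 4, 9], [5, 6, 8], [7]].

So P = [[1, 2, 3, 4, 9], [5, 6, 8], [7]], Q = [[1, 2, 4, 6, 7], [3, 5, 8], [9]].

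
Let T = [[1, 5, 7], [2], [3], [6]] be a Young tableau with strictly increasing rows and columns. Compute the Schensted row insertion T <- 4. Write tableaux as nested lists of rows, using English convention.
[[1, 4, 7], [2, 5], [3], [6]]

In row 1, 4 replaces 5 (the leftmost entry greater than 4); 5 is bumped to row 2. 5 is appended to row 2. The new tableau is [[1, 4, 7], [2, 5], [3], [6]].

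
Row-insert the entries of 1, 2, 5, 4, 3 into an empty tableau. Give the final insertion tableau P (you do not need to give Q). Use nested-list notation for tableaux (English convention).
P = [[1, 2, 3], [4], [5]]

Insert 1: appended to row 1. P = [[1]].
Insert 2: appended to row 1. P = [[1, 2]].
Insert 5: appended to row 1. P = [[1, 2, 5]].
Insert 4: 4 bumps 5 from row 1; 5 starts row 2. P = [[1, 2, 4], [5]].
Insert 3: 3 bumps 4 from row 1; 4 bumps 5 from row 2; 5 starts row 3. P = [[1, 2, 3], [4], [5]].

So P = [[1, 2, 3], [4], [5]].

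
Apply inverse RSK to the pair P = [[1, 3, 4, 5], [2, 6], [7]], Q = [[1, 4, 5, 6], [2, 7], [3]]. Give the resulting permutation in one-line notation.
Reverse RSK: for i = n, n-1, ..., 1, locate i in Q, remove the corresponding corner cell from P, and reverse-bump its entry up through P; the value ejected from row 1 is w(i).

So w = 7 2 1 3 4 6 5.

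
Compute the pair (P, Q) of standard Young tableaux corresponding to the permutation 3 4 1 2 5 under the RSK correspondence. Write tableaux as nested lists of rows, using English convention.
Insert each entry of the permutation into P by Schensted row insertion, recording in Q the position of each new cell.

Insert 3: appended to row 1. P = [[3]], Q = [[1]].
Insert 4: appended to row 1. P = [[3, 4]], Q = [[1, 2]].
Insert 1: 1 bumps 3 from row 1; 3 starts row 2. P = [[1, 4], [3]], Q = [[1, 2], [3]].
Insert 2: 2 bumps 4 from row 1; 4 appends to row 2. P = [[1, 2], [3, 4]], Q = [[1, 2], [3, 4]].
Insert 5: appended to row 1. P = [[1, 2, 5], [3, 4]], Q = [[1, 2, 5], [3, 4]].

So P = [[1, 2, 5], [3, 4]], Q = [[1, 2, 5], [3, 4]].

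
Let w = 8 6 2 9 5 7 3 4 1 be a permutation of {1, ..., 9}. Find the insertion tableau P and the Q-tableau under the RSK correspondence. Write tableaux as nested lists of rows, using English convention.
P = [[1, 3, 4], [2, 7], [5, 9], [6], [8]], Q = [[1, 4, 6], [2, 5], [3, 8], [7], [9]]

Insert each entry of the permutation into P by Schensted row insertion, recording in Q the position of each new cell.

After inserting 8: P = [[8]].
After inserting 6: P = [[6], [8]].
After inserting 2: P = [[2], [6], [8]].
After inserting 9: P = [[2, 9], [6], [8]].
After inserting 5: P = [[2, 5], [6, 9], [8]].
After inserting 7: P = [[2, 5, 7], [6, 9], [8]].
After inserting 3: P = [[2, 3, 7], [5, 9], [6], [8]].
After inserting 4: P = [[2, 3, 4], [5, 7], [6, 9], [8]].
After inserting 1: P = [[1, 3, 4], [2, 7], [5, 9], [6], [8]].

So P = [[1, 3, 4], [2, 7], [5, 9], [6], [8]], Q = [[1, 4, 6], [2, 5], [3, 8], [7], [9]].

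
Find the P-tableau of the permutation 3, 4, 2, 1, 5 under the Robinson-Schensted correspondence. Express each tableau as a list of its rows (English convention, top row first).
Insert 3: appended to row 1. P = [[3]].
Insert 4: appended to row 1. P = [[3, 4]].
Insert 2: 2 bumps 3 from row 1; 3 starts row 2. P = [[2, 4], [3]].
Insert 1: 1 bumps 2 from row 1; 2 bumps 3 from row 2; 3 starts row 3. P = [[1, 4], [2], [3]].
Insert 5: appended to row 1. P = [[1, 4, 5], [2], [3]].

So P = [[1, 4, 5], [2], [3]].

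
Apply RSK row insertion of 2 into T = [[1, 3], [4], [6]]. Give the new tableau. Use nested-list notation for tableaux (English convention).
[[1, 2], [3], [4], [6]]

In row 1, 2 replaces 3 (the leftmost entry greater than 2); 3 is bumped to row 2. In row 2, 3 replaces 4 (the leftmost entry greater than 3); 4 is bumped to row 3. In row 3, 4 replaces 6 (the leftmost entry greater than 4); 6 is bumped to row 4. 6 starts a new row 4. The new tableau is [[1, 2], [3], [4], [6]].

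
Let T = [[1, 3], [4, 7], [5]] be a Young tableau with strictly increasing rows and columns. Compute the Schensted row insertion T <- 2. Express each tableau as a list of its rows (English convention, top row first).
In row 1, 2 replaces 3 (the leftmost entry greater than 2); 3 is bumped to row 2. In row 2, 3 replaces 4 (the leftmost entry greater than 3); 4 is bumped to row 3. In row 3, 4 replaces 5 (the leftmost entry greater than 4); 5 is bumped to row 4. 5 starts a new row 4. The new tableau is [[1, 2], [3, 7], [4], [5]].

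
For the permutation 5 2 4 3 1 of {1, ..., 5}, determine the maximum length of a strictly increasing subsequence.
2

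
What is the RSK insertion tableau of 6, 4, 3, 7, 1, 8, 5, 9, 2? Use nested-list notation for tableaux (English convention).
After inserting 6: P = [[6]].
After inserting 4: P = [[4], [6]].
After inserting 3: P = [[3], [4], [6]].
After inserting 7: P = [[3, 7], [4], [6]].
After inserting 1: P = [[1, 7], [3], [4], [6]].
After inserting 8: P = [[1, 7, 8], [3], [4], [6]].
After inserting 5: P = [[1, 5, 8], [3, 7], [4], [6]].
After inserting 9: P = [[1, 5, 8, 9], [3, 7], [4], [6]].
After inserting 2: P = [[1, 2, 8, 9], [3, 5], [4, 7], [6]].

So P = [[1, 2, 8, 9], [3, 5], [4, 7], [6]].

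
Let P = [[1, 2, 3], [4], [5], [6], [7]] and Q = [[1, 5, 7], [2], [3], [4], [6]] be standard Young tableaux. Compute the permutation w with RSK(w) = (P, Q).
7 6 5 1 4 2 3

Reverse the RSK construction: for i from n down to 1, find the cell of Q containing i, remove the entry at that cell from P, and reverse-bump it up through P; the value ejected from row 1 is w(i).

Step i=7: Q has 7 at row 1, column 3; remove that cell from P, ejecting 3. So w(7) = 3. P is now [[1, 2], [4], [5], [6], [7]].
Step i=6: Q has 6 at row 5, column 1; remove 7 from row 5 of P and reverse-bump: 7 enters row 4 and ejects 6; 6 enters row 3 and ejects 5; 5 enters row 2 and ejects 4; 4 enters row 1 and ejects 2. So w(6) = 2. P is now [[1, 4], [5], [6], [7]].
Step i=5: Q has 5 at row 1, column 2; remove that cell from P, ejecting 4. So w(5) = 4. P is now [[1], [5], [6], [7]].
Step i=4: Q has 4 at row 4, column 1; remove 7 from row 4 of P and reverse-bump: 7 enters row 3 and ejects 6; 6 enters row 2 and ejects 5; 5 enters row 1 and ejects 1. So w(4) = 1. P is now [[5], [6], [7]].
Step i=3: Q has 3 at row 3, column 1; remove 7 from row 3 of P and reverse-bump: 7 enters row 2 and ejects 6; 6 enters row 1 and ejects 5. So w(3) = 5. P is now [[6], [7]].
Step i=2: Q has 2 at row 2, column 1; remove 7 from row 2 of P and reverse-bump: 7 enters row 1 and ejects 6. So w(2) = 6. P is now [[7]].
Step i=1: Q has 1 at row 1, column 1; remove that cell from P, ejecting 7. So w(1) = 7. P is now [].

So w = 7 6 5 1 4 2 3.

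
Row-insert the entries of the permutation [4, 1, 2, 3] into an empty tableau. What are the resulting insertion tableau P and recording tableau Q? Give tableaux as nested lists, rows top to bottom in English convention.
P = [[1, 2, 3], [4]], Q = [[1, 3, 4], [2]]

Insert each entry of the permutation into P by Schensted row insertion, recording in Q the position of each new cell.

Insert 4: appended to row 1. P = [[4]].
Insert 1: 1 bumps 4 from row 1; 4 starts row 2. P = [[1], [4]].
Insert 2: appended to row 1. P = [[1, 2], [4]].
Insert 3: appended to row 1. P = [[1, 2, 3], [4]].

So P = [[1, 2, 3], [4]], Q = [[1, 3, 4], [2]].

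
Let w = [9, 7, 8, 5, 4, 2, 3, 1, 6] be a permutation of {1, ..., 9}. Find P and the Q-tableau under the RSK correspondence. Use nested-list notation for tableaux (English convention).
Insert each entry of the permutation into P by Schensted row insertion, recording in Q the position of each new cell.

After inserting 9: P = [[9]].
After inserting 7: P = [[7], [9]].
After inserting 8: P = [[7, 8], [9]].
After inserting 5: P = [[5, 8], [7], [9]].
After inserting 4: P = [[4, 8], [5], [7], [9]].
After inserting 2: P = [[2, 8], [4], [5], [7], [9]].
After inserting 3: P = [[2, 3], [4, 8], [5], [7], [9]].
After inserting 1: P = [[1, 3], [2, 8], [4], [5], [7], [9]].
After inserting 6: P = [[1, 3, 6], [2, 8], [4], [5], [7], [9]].

So P = [[1, 3, 6], [2, 8], [4], [5], [7], [9]], Q = [[1, 3, 9], [2, 7], [4], [5], [6], [8]].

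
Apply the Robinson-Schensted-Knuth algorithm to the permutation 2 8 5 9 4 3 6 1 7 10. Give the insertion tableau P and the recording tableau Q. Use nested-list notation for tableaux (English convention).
P = [[1, 3, 6, 7, 10], [2, 9], [4], [5], [8]], Q = [[1, 2, 4, 9, 10], [3, 7], [5], [6], [8]]

Insert each entry of the permutation into P by Schensted row insertion, recording in Q the position of each new cell.

Insert 2: appended to row 1. P = [[2]].
Insert 8: appended to row 1. P = [[2, 8]].
Insert 5: 5 bumps 8 from row 1; 8 starts row 2. P = [[2, 5], [8]].
Insert 9: appended to row 1. P = [[2, 5, 9], [8]].
Insert 4: 4 bumps 5 from row 1; 5 bumps 8 from row 2; 8 starts row 3. P = [[2, 4, 9], [5], [8]].
Insert 3: 3 bumps 4 from row 1; 4 bumps 5 from row 2; 5 bumps 8 from row 3; 8 starts row 4. P = [[2, 3, 9], [4], [5], [8]].
Insert 6: 6 bumps 9 from row 1; 9 appends to row 2. P = [[2, 3, 6], [4, 9], [5], [8]].
Insert 1: 1 bumps 2 from row 1; 2 bumps 4 from row 2; 4 bumps 5 from row 3; 5 bumps 8 from row 4; 8 starts row 5. P = [[1, 3, 6], [2, 9], [4], [5], [8]].
Insert 7: appended to row 1. P = [[1, 3, 6, 7], [2, 9], [4], [5], [8]].
Insert 10: appended to row 1. P = [[1, 3, 6, 7, 10], [2, 9], [4], [5], [8]].

So P = [[1, 3, 6, 7, 10], [2, 9], [4], [5], [8]], Q = [[1, 2, 4, 9, 10], [3, 7], [5], [6], [8]].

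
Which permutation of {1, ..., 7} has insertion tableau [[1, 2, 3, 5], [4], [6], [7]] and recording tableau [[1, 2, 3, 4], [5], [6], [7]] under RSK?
1 2 4 7 6 5 3

Reverse the RSK construction: for i from n down to 1, find the cell of Q containing i, remove the entry at that cell from P, and reverse-bump it up through P; the value ejected from row 1 is w(i).

Step i=7: Q has 7 at row 4, column 1; remove 7 from row 4 of P and reverse-bump: 7 enters row 3 and ejects 6; 6 enters row 2 and ejects 4; 4 enters row 1 and ejects 3. So w(7) = 3. P is now [[1, 2, 4, 5], [6], [7]].
Step i=6: Q has 6 at row 3, column 1; remove 7 from row 3 of P and reverse-bump: 7 enters row 2 and ejects 6; 6 enters row 1 and ejects 5. So w(6) = 5. P is now [[1, 2, 4, 6], [7]].
Step i=5: Q has 5 at row 2, column 1; remove 7 from row 2 of P and reverse-bump: 7 enters row 1 and ejects 6. So w(5) = 6. P is now [[1, 2, 4, 7]].
Step i=4: Q has 4 at row 1, column 4; remove that cell from P, ejecting 7. So w(4) = 7. P is now [[1, 2, 4]].
Step i=3: Q has 3 at row 1, column 3; remove that cell from P, ejecting 4. So w(3) = 4. P is now [[1, 2]].
Step i=2: Q has 2 at row 1, column 2; remove that cell from P, ejecting 2. So w(2) = 2. P is now [[1]].
Step i=1: Q has 1 at row 1, column 1; remove that cell from P, ejecting 1. So w(1) = 1. P is now [].

So w = 1 2 4 7 6 5 3.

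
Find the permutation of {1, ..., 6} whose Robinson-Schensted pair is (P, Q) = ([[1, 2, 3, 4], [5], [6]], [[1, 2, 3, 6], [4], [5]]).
1 2 6 5 3 4

Reverse the RSK construction: for i from n down to 1, find the cell of Q containing i, remove the entry at that cell from P, and reverse-bump it up through P; the value ejected from row 1 is w(i).

Step i=6: Q has 6 at row 1, column 4; remove that cell from P, ejecting 4. So w(6) = 4. P is now [[1, 2, 3], [5], [6]].
Step i=5: Q has 5 at row 3, column 1; remove 6 from row 3 of P and reverse-bump: 6 enters row 2 and ejects 5; 5 enters row 1 and ejects 3. So w(5) = 3. P is now [[1, 2, 5], [6]].
Step i=4: Q has 4 at row 2, column 1; remove 6 from row 2 of P and reverse-bump: 6 enters row 1 and ejects 5. So w(4) = 5. P is now [[1, 2, 6]].
Step i=3: Q has 3 at row 1, column 3; remove that cell from P, ejecting 6. So w(3) = 6. P is now [[1, 2]].
Step i=2: Q has 2 at row 1, column 2; remove that cell from P, ejecting 2. So w(2) = 2. P is now [[1]].
Step i=1: Q has 1 at row 1, column 1; remove that cell from P, ejecting 1. So w(1) = 1. P is now [].

So w = 1 2 6 5 3 4.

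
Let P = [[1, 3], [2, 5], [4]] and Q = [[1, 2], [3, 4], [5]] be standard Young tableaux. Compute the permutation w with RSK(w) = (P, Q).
Reverse the RSK construction: for i from n down to 1, find the cell of Q containing i, remove the entry at that cell from P, and reverse-bump it up through P; the value ejected from row 1 is w(i).

Step i=5: Q has 5 at row 3, column 1; remove 4 from row 3 of P and reverse-bump: 4 enters row 2 and ejects 2; 2 enters row 1 and ejects 1. So w(5) = 1. P is now [[2, 3], [4, 5]].
Step i=4: Q has 4 at row 2, column 2; remove 5 from row 2 of P and reverse-bump: 5 enters row 1 and ejects 3. So w(4) = 3. P is now [[2, 5], [4]].
Step i=3: Q has 3 at row 2, column 1; remove 4 from row 2 of P and reverse-bump: 4 enters row 1 and ejects 2. So w(3) = 2. P is now [[4, 5]].
Step i=2: Q has 2 at row 1, column 2; remove that cell from P, ejecting 5. So w(2) = 5. P is now [[4]].
Step i=1: Q has 1 at row 1, column 1; remove that cell from P, ejecting 4. So w(1) = 4. P is now [].

So w = 4 5 2 3 1.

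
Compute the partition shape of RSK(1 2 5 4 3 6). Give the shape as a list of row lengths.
Row-insert each entry into an empty tableau.

After inserting 1: P = [[1]].
After inserting 2: P = [[1, 2]].
After inserting 5: P = [[1, 2, 5]].
After inserting 4: P = [[1, 2, 4], [5]].
After inserting 3: P = [[1, 2, 3], [4], [5]].
After inserting 6: P = [[1, 2, 3, 6], [4], [5]].

The final insertion tableau P = [[1, 2, 3, 6], [4], [5]] has shape [4, 1, 1].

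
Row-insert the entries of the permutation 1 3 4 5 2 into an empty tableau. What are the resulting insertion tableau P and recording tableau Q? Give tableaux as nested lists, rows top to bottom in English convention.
Insert each entry of the permutation into P by Schensted row insertion, recording in Q the position of each new cell.

After inserting 1: P = [[1]].
After inserting 3: P = [[1, 3]].
After inserting 4: P = [[1, 3, 4]].
After inserting 5: P = [[1, 3, 4, 5]].
After inserting 2: P = [[1, 2, 4, 5], [3]].

So P = [[1, 2, 4, 5], [3]], Q = [[1, 2, 3, 4], [5]].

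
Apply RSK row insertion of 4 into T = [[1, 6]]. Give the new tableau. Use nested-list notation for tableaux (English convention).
In row 1, 4 replaces 6 (the leftmost entry greater than 4); 6 is bumped to row 2. 6 starts a new row 2. The new tableau is [[1, 4], [6]].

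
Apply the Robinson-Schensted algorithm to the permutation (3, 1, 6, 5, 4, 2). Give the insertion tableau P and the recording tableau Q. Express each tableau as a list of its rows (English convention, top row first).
P = [[1, 2], [3, 4], [5], [6]], Q = [[1, 3], [2, 4], [5], [6]]

Insert each entry of the permutation into P by Schensted row insertion, recording in Q the position of each new cell.

Insert 3: appended to row 1. P = [[3]], Q = [[1]].
Insert 1: 1 bumps 3 from row 1; 3 starts row 2. P = [[1], [3]], Q = [[1], [2]].
Insert 6: appended to row 1. P = [[1, 6], [3]], Q = [[1, 3], [2]].
Insert 5: 5 bumps 6 from row 1; 6 appends to row 2. P = [[1, 5], [3, 6]], Q = [[1, 3], [2, 4]].
Insert 4: 4 bumps 5 from row 1; 5 bumps 6 from row 2; 6 starts row 3. P = [[1, 4], [3, 5], [6]], Q = [[1, 3], [2, 4], [5]].
Insert 2: 2 bumps 4 from row 1; 4 bumps 5 from row 2; 5 bumps 6 from row 3; 6 starts row 4. P = [[1, 2], [3, 4], [5], [6]], Q = [[1, 3], [2, 4], [5], [6]].

So P = [[1, 2], [3, 4], [5], [6]], Q = [[1, 3], [2, 4], [5], [6]].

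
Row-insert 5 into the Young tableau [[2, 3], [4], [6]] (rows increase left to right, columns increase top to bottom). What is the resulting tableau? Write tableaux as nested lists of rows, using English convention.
5 is larger than every entry of row 1, so it is appended to row 1. The new tableau is [[2, 3, 5], [4], [6]].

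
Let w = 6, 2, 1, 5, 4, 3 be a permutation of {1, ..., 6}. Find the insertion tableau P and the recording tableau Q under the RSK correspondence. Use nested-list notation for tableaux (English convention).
P = [[1, 3], [2, 4], [5], [6]], Q = [[1, 4], [2, 5], [3], [6]]

Insert each entry of the permutation into P by Schensted row insertion, recording in Q the position of each new cell.

After inserting 6: P = [[6]].
After inserting 2: P = [[2], [6]].
After inserting 1: P = [[1], [2], [6]].
After inserting 5: P = [[1, 5], [2], [6]].
After inserting 4: P = [[1, 4], [2, 5], [6]].
After inserting 3: P = [[1, 3], [2, 4], [5], [6]].

So P = [[1, 3], [2, 4], [5], [6]], Q = [[1, 4], [2, 5], [3], [6]].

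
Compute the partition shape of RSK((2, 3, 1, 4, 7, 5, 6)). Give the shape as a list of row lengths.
Row-insert each entry into an empty tableau.

After inserting 2: P = [[2]].
After inserting 3: P = [[2, 3]].
After inserting 1: P = [[1, 3], [2]].
After inserting 4: P = [[1, 3, 4], [2]].
After inserting 7: P = [[1, 3, 4, 7], [2]].
After inserting 5: P = [[1, 3, 4, 5], [2, 7]].
After inserting 6: P = [[1, 3, 4, 5, 6], [2, 7]].

The final insertion tableau P = [[1, 3, 4, 5, 6], [2, 7]] has shape [5, 2].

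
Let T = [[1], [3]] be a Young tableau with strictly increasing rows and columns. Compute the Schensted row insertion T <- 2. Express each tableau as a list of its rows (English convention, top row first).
[[1, 2], [3]]

2 is larger than every entry of row 1, so it is appended to row 1. The new tableau is [[1, 2], [3]].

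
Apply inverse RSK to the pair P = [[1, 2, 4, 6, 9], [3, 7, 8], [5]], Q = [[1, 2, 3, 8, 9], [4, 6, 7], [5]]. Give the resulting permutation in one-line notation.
5 7 8 3 1 2 4 6 9

Reverse RSK: for i = n, n-1, ..., 1, locate i in Q, remove the corresponding corner cell from P, and reverse-bump its entry up through P; the value ejected from row 1 is w(i).

So w = 5 7 8 3 1 2 4 6 9.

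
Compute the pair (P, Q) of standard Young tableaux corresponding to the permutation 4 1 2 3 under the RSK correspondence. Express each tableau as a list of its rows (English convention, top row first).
P = [[1, 2, 3], [4]], Q = [[1, 3, 4], [2]]

Insert each entry of the permutation into P by Schensted row insertion, recording in Q the position of each new cell.

Insert 4: appended to row 1. P = [[4]].
Insert 1: 1 bumps 4 from row 1; 4 starts row 2. P = [[1], [4]].
Insert 2: appended to row 1. P = [[1, 2], [4]].
Insert 3: appended to row 1. P = [[1, 2, 3], [4]].

So P = [[1, 2, 3], [4]], Q = [[1, 3, 4], [2]].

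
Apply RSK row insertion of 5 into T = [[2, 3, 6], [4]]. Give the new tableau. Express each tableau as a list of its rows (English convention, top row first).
In row 1, 5 replaces 6 (the leftmost entry greater than 5); 6 is bumped to row 2. 6 is appended to row 2. The new tableau is [[2, 3, 5], [4, 6]].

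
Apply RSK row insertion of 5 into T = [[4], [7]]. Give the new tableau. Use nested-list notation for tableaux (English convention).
5 is larger than every entry of row 1, so it is appended to row 1. The new tableau is [[4, 5], [7]].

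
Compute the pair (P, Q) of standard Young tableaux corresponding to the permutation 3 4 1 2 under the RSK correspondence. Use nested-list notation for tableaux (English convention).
Insert each entry of the permutation into P by Schensted row insertion, recording in Q the position of each new cell.

Insert 3: appended to row 1. P = [[3]].
Insert 4: appended to row 1. P = [[3, 4]].
Insert 1: 1 bumps 3 from row 1; 3 starts row 2. P = [[1, 4], [3]].
Insert 2: 2 bumps 4 from row 1; 4 appends to row 2. P = [[1, 2], [3, 4]].

So P = [[1, 2], [3, 4]], Q = [[1, 2], [3, 4]].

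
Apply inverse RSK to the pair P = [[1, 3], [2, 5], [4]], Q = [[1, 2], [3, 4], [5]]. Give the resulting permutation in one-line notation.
4 5 2 3 1

Reverse RSK: for i = n, n-1, ..., 1, locate i in Q, remove the corresponding corner cell from P, and reverse-bump its entry up through P; the value ejected from row 1 is w(i).

So w = 4 5 2 3 1.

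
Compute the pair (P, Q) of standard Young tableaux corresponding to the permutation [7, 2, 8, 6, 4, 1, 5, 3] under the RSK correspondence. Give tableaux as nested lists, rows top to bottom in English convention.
P = [[1, 3, 5], [2, 4], [6, 8], [7]], Q = [[1, 3, 7], [2, 4], [5, 8], [6]]

Insert each entry of the permutation into P by Schensted row insertion, recording in Q the position of each new cell.

After inserting 7: P = [[7]].
After inserting 2: P = [[2], [7]].
After inserting 8: P = [[2, 8], [7]].
After inserting 6: P = [[2, 6], [7, 8]].
After inserting 4: P = [[2, 4], [6, 8], [7]].
After inserting 1: P = [[1, 4], [2, 8], [6], [7]].
After inserting 5: P = [[1, 4, 5], [2, 8], [6], [7]].
After inserting 3: P = [[1, 3, 5], [2, 4], [6, 8], [7]].

So P = [[1, 3, 5], [2, 4], [6, 8], [7]], Q = [[1, 3, 7], [2, 4], [5, 8], [6]].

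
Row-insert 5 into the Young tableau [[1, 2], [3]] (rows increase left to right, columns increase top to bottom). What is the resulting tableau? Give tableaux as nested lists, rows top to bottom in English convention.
[[1, 2, 5], [3]]

5 is larger than every entry of row 1, so it is appended to row 1. The new tableau is [[1, 2, 5], [3]].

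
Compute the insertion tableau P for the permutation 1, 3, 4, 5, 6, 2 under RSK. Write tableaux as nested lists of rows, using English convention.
After inserting 1: P = [[1]].
After inserting 3: P = [[1, 3]].
After inserting 4: P = [[1, 3, 4]].
After inserting 5: P = [[1, 3, 4, 5]].
After inserting 6: P = [[1, 3, 4, 5, 6]].
After inserting 2: P = [[1, 2, 4, 5, 6], [3]].

So P = [[1, 2, 4, 5, 6], [3]].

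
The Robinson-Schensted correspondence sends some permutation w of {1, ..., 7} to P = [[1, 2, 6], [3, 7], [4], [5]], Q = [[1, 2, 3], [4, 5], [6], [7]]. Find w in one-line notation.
1 5 7 4 6 3 2

Reverse the RSK construction: for i from n down to 1, find the cell of Q containing i, remove the entry at that cell from P, and reverse-bump it up through P; the value ejected from row 1 is w(i).

Step i=7: Q has 7 at row 4, column 1; remove 5 from row 4 of P and reverse-bump: 5 enters row 3 and ejects 4; 4 enters row 2 and ejects 3; 3 enters row 1 and ejects 2. So w(7) = 2. P is now [[1, 3, 6], [4, 7], [5]].
Step i=6: Q has 6 at row 3, column 1; remove 5 from row 3 of P and reverse-bump: 5 enters row 2 and ejects 4; 4 enters row 1 and ejects 3. So w(6) = 3. P is now [[1, 4, 6], [5, 7]].
Step i=5: Q has 5 at row 2, column 2; remove 7 from row 2 of P and reverse-bump: 7 enters row 1 and ejects 6. So w(5) = 6. P is now [[1, 4, 7], [5]].
Step i=4: Q has 4 at row 2, column 1; remove 5 from row 2 of P and reverse-bump: 5 enters row 1 and ejects 4. So w(4) = 4. P is now [[1, 5, 7]].
Step i=3: Q has 3 at row 1, column 3; remove that cell from P, ejecting 7. So w(3) = 7. P is now [[1, 5]].
Step i=2: Q has 2 at row 1, column 2; remove that cell from P, ejecting 5. So w(2) = 5. P is now [[1]].
Step i=1: Q has 1 at row 1, column 1; remove that cell from P, ejecting 1. So w(1) = 1. P is now [].

So w = 1 5 7 4 6 3 2.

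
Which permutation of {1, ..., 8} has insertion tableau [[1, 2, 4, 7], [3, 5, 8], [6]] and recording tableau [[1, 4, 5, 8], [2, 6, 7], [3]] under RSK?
Reverse the RSK construction: for i from n down to 1, find the cell of Q containing i, remove the entry at that cell from P, and reverse-bump it up through P; the value ejected from row 1 is w(i).

Step i=8: Q has 8 at row 1, column 4; remove that cell from P, ejecting 7. So w(8) = 7. P is now [[1, 2, 4], [3, 5, 8], [6]].
Step i=7: Q has 7 at row 2, column 3; remove 8 from row 2 of P and reverse-bump: 8 enters row 1 and ejects 4. So w(7) = 4. P is now [[1, 2, 8], [3, 5], [6]].
Step i=6: Q has 6 at row 2, column 2; remove 5 from row 2 of P and reverse-bump: 5 enters row 1 and ejects 2. So w(6) = 2. P is now [[1, 5, 8], [3], [6]].
Step i=5: Q has 5 at row 1, column 3; remove that cell from P, ejecting 8. So w(5) = 8. P is now [[1, 5], [3], [6]].
Step i=4: Q has 4 at row 1, column 2; remove that cell from P, ejecting 5. So w(4) = 5. P is now [[1], [3], [6]].
Step i=3: Q has 3 at row 3, column 1; remove 6 from row 3 of P and reverse-bump: 6 enters row 2 and ejects 3; 3 enters row 1 and ejects 1. So w(3) = 1. P is now [[3], [6]].
Step i=2: Q has 2 at row 2, column 1; remove 6 from row 2 of P and reverse-bump: 6 enters row 1 and ejects 3. So w(2) = 3. P is now [[6]].
Step i=1: Q has 1 at row 1, column 1; remove that cell from P, ejecting 6. So w(1) = 6. P is now [].

So w = 6 3 1 5 8 2 4 7.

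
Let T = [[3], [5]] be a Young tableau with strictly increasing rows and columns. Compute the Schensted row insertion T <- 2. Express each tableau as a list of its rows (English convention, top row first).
In row 1, 2 replaces 3 (the leftmost entry greater than 2); 3 is bumped to row 2. In row 2, 3 replaces 5 (the leftmost entry greater than 3); 5 is bumped to row 3. 5 starts a new row 3. The new tableau is [[2], [3], [5]].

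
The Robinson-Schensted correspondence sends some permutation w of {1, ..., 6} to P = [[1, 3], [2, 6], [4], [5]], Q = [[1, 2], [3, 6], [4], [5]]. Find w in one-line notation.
Reverse the RSK construction: for i from n down to 1, find the cell of Q containing i, remove the entry at that cell from P, and reverse-bump it up through P; the value ejected from row 1 is w(i).

Step i=6: Q has 6 at row 2, column 2; remove 6 from row 2 of P and reverse-bump: 6 enters row 1 and ejects 3. So w(6) = 3. P is now [[1, 6], [2], [4], [5]].
Step i=5: Q has 5 at row 4, column 1; remove 5 from row 4 of P and reverse-bump: 5 enters row 3 and ejects 4; 4 enters row 2 and ejects 2; 2 enters row 1 and ejects 1. So w(5) = 1. P is now [[2, 6], [4], [5]].
Step i=4: Q has 4 at row 3, column 1; remove 5 from row 3 of P and reverse-bump: 5 enters row 2 and ejects 4; 4 enters row 1 and ejects 2. So w(4) = 2. P is now [[4, 6], [5]].
Step i=3: Q has 3 at row 2, column 1; remove 5 from row 2 of P and reverse-bump: 5 enters row 1 and ejects 4. So w(3) = 4. P is now [[5, 6]].
Step i=2: Q has 2 at row 1, column 2; remove that cell from P, ejecting 6. So w(2) = 6. P is now [[5]].
Step i=1: Q has 1 at row 1, column 1; remove that cell from P, ejecting 5. So w(1) = 5. P is now [].

So w = 5 6 4 2 1 3.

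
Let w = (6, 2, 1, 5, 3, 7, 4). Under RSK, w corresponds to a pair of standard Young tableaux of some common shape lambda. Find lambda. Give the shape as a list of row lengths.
Row-insert each entry into an empty tableau.

After inserting 6: P = [[6]].
After inserting 2: P = [[2], [6]].
After inserting 1: P = [[1], [2], [6]].
After inserting 5: P = [[1, 5], [2], [6]].
After inserting 3: P = [[1, 3], [2, 5], [6]].
After inserting 7: P = [[1, 3, 7], [2, 5], [6]].
After inserting 4: P = [[1, 3, 4], [2, 5, 7], [6]].

The final insertion tableau P = [[1, 3, 4], [2, 5, 7], [6]] has shape [3, 3, 1].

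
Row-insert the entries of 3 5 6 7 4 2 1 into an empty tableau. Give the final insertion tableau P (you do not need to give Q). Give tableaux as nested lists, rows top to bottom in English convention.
P = [[1, 4, 6, 7], [2], [3], [5]]

Insert 3: appended to row 1. P = [[3]].
Insert 5: appended to row 1. P = [[3, 5]].
Insert 6: appended to row 1. P = [[3, 5, 6]].
Insert 7: appended to row 1. P = [[3, 5, 6, 7]].
Insert 4: 4 bumps 5 from row 1; 5 starts row 2. P = [[3, 4, 6, 7], [5]].
Insert 2: 2 bumps 3 from row 1; 3 bumps 5 from row 2; 5 starts row 3. P = [[2, 4, 6, 7], [3], [5]].
Insert 1: 1 bumps 2 from row 1; 2 bumps 3 from row 2; 3 bumps 5 from row 3; 5 starts row 4. P = [[1, 4, 6, 7], [2], [3], [5]].

So P = [[1, 4, 6, 7], [2], [3], [5]].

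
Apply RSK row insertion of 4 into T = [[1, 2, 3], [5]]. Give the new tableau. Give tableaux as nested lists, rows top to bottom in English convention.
[[1, 2, 3, 4], [5]]

4 is larger than every entry of row 1, so it is appended to row 1. The new tableau is [[1, 2, 3, 4], [5]].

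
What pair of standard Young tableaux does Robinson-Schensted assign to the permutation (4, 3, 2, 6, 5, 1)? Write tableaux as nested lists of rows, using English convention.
P = [[1, 5], [2, 6], [3], [4]], Q = [[1, 4], [2, 5], [3], [6]]

Insert each entry of the permutation into P by Schensted row insertion, recording in Q the position of each new cell.

After inserting 4: P = [[4]].
After inserting 3: P = [[3], [4]].
After inserting 2: P = [[2], [3], [4]].
After inserting 6: P = [[2, 6], [3], [4]].
After inserting 5: P = [[2, 5], [3, 6], [4]].
After inserting 1: P = [[1, 5], [2, 6], [3], [4]].

So P = [[1, 5], [2, 6], [3], [4]], Q = [[1, 4], [2, 5], [3], [6]].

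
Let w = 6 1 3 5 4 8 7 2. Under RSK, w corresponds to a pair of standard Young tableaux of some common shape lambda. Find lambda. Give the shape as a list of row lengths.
RSK row insertion gives P = [[1, 2, 4, 7], [3, 8], [5], [6]], which has shape [4, 2, 1, 1].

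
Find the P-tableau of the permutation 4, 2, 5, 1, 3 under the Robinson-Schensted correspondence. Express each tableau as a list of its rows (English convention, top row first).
P = [[1, 3], [2, 5], [4]]

Insert 4: appended to row 1. P = [[4]].
Insert 2: 2 bumps 4 from row 1; 4 starts row 2. P = [[2], [4]].
Insert 5: appended to row 1. P = [[2, 5], [4]].
Insert 1: 1 bumps 2 from row 1; 2 bumps 4 from row 2; 4 starts row 3. P = [[1, 5], [2], [4]].
Insert 3: 3 bumps 5 from row 1; 5 appends to row 2. P = [[1, 3], [2, 5], [4]].

So P = [[1, 3], [2, 5], [4]].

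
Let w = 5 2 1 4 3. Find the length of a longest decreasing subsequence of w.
3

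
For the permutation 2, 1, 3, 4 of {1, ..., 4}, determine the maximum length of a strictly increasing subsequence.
3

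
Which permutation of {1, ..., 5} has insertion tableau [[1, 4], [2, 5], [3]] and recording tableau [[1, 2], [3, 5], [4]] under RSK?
3 5 2 1 4

Reverse RSK: for i = n, n-1, ..., 1, locate i in Q, remove the corresponding corner cell from P, and reverse-bump its entry up through P; the value ejected from row 1 is w(i).

So w = 3 5 2 1 4.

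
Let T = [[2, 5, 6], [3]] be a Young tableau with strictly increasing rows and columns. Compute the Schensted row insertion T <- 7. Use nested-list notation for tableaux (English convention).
7 is larger than every entry of row 1, so it is appended to row 1. The new tableau is [[2, 5, 6, 7], [3]].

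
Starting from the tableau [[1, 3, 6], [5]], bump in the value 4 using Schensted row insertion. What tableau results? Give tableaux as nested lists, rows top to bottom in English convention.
In row 1, 4 replaces 6 (the leftmost entry greater than 4); 6 is bumped to row 2. 6 is appended to row 2. The new tableau is [[1, 3, 4], [5, 6]].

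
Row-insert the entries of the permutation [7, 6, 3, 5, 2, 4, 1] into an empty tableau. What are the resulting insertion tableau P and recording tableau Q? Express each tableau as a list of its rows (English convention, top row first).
Insert each entry of the permutation into P by Schensted row insertion, recording in Q the position of each new cell.

Insert 7: appended to row 1. P = [[7]].
Insert 6: 6 bumps 7 from row 1; 7 starts row 2. P = [[6], [7]].
Insert 3: 3 bumps 6 from row 1; 6 bumps 7 from row 2; 7 starts row 3. P = [[3], [6], [7]].
Insert 5: appended to row 1. P = [[3, 5], [6], [7]].
Insert 2: 2 bumps 3 from row 1; 3 bumps 6 from row 2; 6 bumps 7 from row 3; 7 starts row 4. P = [[2, 5], [3], [6], [7]].
Insert 4: 4 bumps 5 from row 1; 5 appends to row 2. P = [[2, 4], [3, 5], [6], [7]].
Insert 1: 1 bumps 2 from row 1; 2 bumps 3 from row 2; 3 bumps 6 from row 3; 6 bumps 7 from row 4; 7 starts row 5. P = [[1, 4], [2, 5], [3], [6], [7]].

So P = [[1, 4], [2, 5], [3], [6], [7]], Q = [[1, 4], [2, 6], [3], [5], [7]].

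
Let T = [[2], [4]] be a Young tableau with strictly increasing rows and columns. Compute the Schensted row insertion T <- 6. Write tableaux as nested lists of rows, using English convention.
[[2, 6], [4]]

6 is larger than every entry of row 1, so it is appended to row 1. The new tableau is [[2, 6], [4]].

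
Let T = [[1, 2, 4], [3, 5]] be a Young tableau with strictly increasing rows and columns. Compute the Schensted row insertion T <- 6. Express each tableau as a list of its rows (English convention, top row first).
6 is larger than every entry of row 1, so it is appended to row 1. The new tableau is [[1, 2, 4, 6], [3, 5]].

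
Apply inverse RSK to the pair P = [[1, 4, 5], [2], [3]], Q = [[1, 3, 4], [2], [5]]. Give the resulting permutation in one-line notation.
Reverse the RSK construction: for i from n down to 1, find the cell of Q containing i, remove the entry at that cell from P, and reverse-bump it up through P; the value ejected from row 1 is w(i).

Step i=5: Q has 5 at row 3, column 1; remove 3 from row 3 of P and reverse-bump: 3 enters row 2 and ejects 2; 2 enters row 1 and ejects 1. So w(5) = 1. P is now [[2, 4, 5], [3]].
Step i=4: Q has 4 at row 1, column 3; remove that cell from P, ejecting 5. So w(4) = 5. P is now [[2, 4], [3]].
Step i=3: Q has 3 at row 1, column 2; remove that cell from P, ejecting 4. So w(3) = 4. P is now [[2], [3]].
Step i=2: Q has 2 at row 2, column 1; remove 3 from row 2 of P and reverse-bump: 3 enters row 1 and ejects 2. So w(2) = 2. P is now [[3]].
Step i=1: Q has 1 at row 1, column 1; remove that cell from P, ejecting 3. So w(1) = 3. P is now [].

So w = 3 2 4 5 1.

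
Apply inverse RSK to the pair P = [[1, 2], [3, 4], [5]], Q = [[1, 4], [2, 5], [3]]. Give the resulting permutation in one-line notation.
5 3 1 4 2

Reverse the RSK construction: for i from n down to 1, find the cell of Q containing i, remove the entry at that cell from P, and reverse-bump it up through P; the value ejected from row 1 is w(i).

Step i=5: Q has 5 at row 2, column 2; remove 4 from row 2 of P and reverse-bump: 4 enters row 1 and ejects 2. So w(5) = 2. P is now [[1, 4], [3], [5]].
Step i=4: Q has 4 at row 1, column 2; remove that cell from P, ejecting 4. So w(4) = 4. P is now [[1], [3], [5]].
Step i=3: Q has 3 at row 3, column 1; remove 5 from row 3 of P and reverse-bump: 5 enters row 2 and ejects 3; 3 enters row 1 and ejects 1. So w(3) = 1. P is now [[3], [5]].
Step i=2: Q has 2 at row 2, column 1; remove 5 from row 2 of P and reverse-bump: 5 enters row 1 and ejects 3. So w(2) = 3. P is now [[5]].
Step i=1: Q has 1 at row 1, column 1; remove that cell from P, ejecting 5. So w(1) = 5. P is now [].

So w = 5 3 1 4 2.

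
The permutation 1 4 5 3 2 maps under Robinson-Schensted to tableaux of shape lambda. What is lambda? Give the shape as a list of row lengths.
Row-insert each entry into an empty tableau.

After inserting 1: P = [[1]].
After inserting 4: P = [[1, 4]].
After inserting 5: P = [[1, 4, 5]].
After inserting 3: P = [[1, 3, 5], [4]].
After inserting 2: P = [[1, 2, 5], [3], [4]].

The final insertion tableau P = [[1, 2, 5], [3], [4]] has shape [3, 1, 1].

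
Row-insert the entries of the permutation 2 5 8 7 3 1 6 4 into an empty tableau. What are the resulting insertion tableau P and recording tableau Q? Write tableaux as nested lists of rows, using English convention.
Insert each entry of the permutation into P by Schensted row insertion, recording in Q the position of each new cell.

Insert 2: appended to row 1. P = [[2]].
Insert 5: appended to row 1. P = [[2, 5]].
Insert 8: appended to row 1. P = [[2, 5, 8]].
Insert 7: 7 bumps 8 from row 1; 8 starts row 2. P = [[2, 5, 7], [8]].
Insert 3: 3 bumps 5 from row 1; 5 bumps 8 from row 2; 8 starts row 3. P = [[2, 3, 7], [5], [8]].
Insert 1: 1 bumps 2 from row 1; 2 bumps 5 from row 2; 5 bumps 8 from row 3; 8 starts row 4. P = [[1, 3, 7], [2], [5], [8]].
Insert 6: 6 bumps 7 from row 1; 7 appends to row 2. P = [[1, 3, 6], [2, 7], [5], [8]].
Insert 4: 4 bumps 6 from row 1; 6 bumps 7 from row 2; 7 appends to row 3. P = [[1, 3, 4], [2, 6], [5, 7], [8]].

So P = [[1, 3, 4], [2, 6], [5, 7], [8]], Q = [[1, 2, 3], [4, 7], [5, 8], [6]].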